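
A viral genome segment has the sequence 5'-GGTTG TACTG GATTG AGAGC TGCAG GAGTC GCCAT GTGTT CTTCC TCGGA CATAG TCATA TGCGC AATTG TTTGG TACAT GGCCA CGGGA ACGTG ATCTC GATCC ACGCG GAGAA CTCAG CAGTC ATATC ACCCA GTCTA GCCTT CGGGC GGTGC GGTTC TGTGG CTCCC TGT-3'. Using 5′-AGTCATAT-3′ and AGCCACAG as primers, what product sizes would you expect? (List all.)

The forward primer AGTCATAT matches the top strand at positions 54–61, 122–129.
The reverse primer's reverse complement is CTGTGGCT, matching at positions 160–167.
Each forward site pairs with the reverse site to give a product ending at position 167: sizes 114, 46 bp.

114 bp, 46 bp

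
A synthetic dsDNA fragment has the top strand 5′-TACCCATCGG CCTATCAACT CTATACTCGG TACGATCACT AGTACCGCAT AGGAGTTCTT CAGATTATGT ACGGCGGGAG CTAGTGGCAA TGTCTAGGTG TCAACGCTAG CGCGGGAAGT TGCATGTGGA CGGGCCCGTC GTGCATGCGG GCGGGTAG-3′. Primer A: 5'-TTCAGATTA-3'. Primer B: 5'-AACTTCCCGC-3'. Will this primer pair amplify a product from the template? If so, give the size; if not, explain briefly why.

Primer A (TTCAGATTA) matches the top strand at positions 59–67; it acts as a forward primer.
Primer B's reverse complement is GCGGGAAGTT, matching the top strand at positions 112–121; it acts as a reverse primer.
The 3' ends face each other across positions 59–121, giving a 63 bp product.

Yes — a 63 bp product.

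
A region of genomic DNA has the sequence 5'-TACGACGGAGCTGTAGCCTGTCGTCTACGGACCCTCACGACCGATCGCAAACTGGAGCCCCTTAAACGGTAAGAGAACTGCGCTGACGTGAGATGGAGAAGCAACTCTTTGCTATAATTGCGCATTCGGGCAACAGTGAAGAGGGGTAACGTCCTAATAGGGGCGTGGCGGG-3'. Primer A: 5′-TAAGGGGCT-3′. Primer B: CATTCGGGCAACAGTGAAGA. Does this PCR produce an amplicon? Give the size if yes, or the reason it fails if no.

No product — the primers' 3' ends point away from each other.

Primer A (TAAGGGGCT) has reverse complement AGCCCCTTA, which matches the top strand at positions 56–64; primer A anneals to the top strand there with its 3' end pointing upstream toward position 56.
Primer B (CATTCGGGCAACAGTGAAGA) matches the top strand directly at positions 123–142; it anneals to the bottom strand with its 3' end pointing downstream toward position 142.
The 3' ends diverge (primer A extends toward position 1, primer B toward position 172), so the primers never converge on a shared product.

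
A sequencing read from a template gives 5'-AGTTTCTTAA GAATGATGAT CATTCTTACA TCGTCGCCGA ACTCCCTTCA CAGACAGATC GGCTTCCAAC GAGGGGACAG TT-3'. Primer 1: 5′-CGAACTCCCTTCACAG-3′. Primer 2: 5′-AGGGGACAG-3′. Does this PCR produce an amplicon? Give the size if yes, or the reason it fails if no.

Primer 1 (CGAACTCCCTTCACAG) matches the top strand at positions 38–53 (3' end points downstream).
Primer 2 (AGGGGACAG) also matches the top strand directly, at positions 72–80 — its reverse complement CTGTCCCCT is not present.
Both primers anneal to the bottom strand with 3' ends pointing the same way, so neither can prime synthesis back toward the other.

No product — both primers anneal to the same strand and extend in the same direction.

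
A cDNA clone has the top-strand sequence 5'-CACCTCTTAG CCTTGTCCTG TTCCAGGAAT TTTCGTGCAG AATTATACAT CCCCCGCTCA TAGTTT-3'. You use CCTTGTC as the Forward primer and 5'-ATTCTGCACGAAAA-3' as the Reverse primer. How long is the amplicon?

33 bp

The forward primer matches the template at positions 11–17.
The reverse primer's reverse complement is TTTTCGTGCAGAAT, which matches the template at positions 30–43.
The product runs from position 11 to position 43, so its length is 43 − 11 + 1 = 33 bp.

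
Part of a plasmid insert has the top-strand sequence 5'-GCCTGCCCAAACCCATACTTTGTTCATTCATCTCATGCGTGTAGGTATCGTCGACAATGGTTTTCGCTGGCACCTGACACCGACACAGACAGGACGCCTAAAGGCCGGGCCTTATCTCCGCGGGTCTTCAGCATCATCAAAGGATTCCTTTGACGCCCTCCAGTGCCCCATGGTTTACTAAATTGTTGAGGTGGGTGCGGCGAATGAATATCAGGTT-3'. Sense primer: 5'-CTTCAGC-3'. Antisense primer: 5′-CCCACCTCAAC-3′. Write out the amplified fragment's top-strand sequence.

The forward primer matches the template at positions 126–132.
Taking the reverse complement of CCCACCTCAAC gives GTTGAGGTGGG, found at positions 185–195 on the template; the primer anneals here to the top strand with its 3' end pointing upstream.
The product is the template from position 126 through 195 (70 bp).

5'-CTTCAGCATCATCAAAGGATTCCTTTGACGCCCTCCAGTGCCCCATGGTTTACTAAATTGTTGAGGTGGG-3'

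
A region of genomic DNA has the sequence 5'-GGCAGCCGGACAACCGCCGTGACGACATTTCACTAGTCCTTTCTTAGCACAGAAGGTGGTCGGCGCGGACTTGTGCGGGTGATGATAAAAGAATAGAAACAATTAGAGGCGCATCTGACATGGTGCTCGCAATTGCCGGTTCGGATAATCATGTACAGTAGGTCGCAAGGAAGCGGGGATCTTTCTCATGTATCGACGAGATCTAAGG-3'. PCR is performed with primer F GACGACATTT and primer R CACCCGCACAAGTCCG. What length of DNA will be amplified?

Forward primer GACGACATTT is found on the top strand at positions 21–30.
Reverse complement of the reverse primer: CGGACTTGTGCGGGTG. This occurs on the top strand at positions 66–81.
Amplicon spans positions 21–81: 61 bp.

61 bp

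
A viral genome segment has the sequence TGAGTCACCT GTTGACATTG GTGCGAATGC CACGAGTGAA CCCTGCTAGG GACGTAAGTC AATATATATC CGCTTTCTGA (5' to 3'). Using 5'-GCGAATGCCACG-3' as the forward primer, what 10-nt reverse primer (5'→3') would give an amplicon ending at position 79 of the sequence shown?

5'-CAGAAAGCGG-3'

The forward primer binds at positions 23–34; the product's 3' end on the top strand is position 79.
The reverse primer anneals to the top strand over positions 70–79, i.e. to CCGCTTTCTG.
Its sequence written 5'→3' is the reverse complement: CAGAAAGCGG.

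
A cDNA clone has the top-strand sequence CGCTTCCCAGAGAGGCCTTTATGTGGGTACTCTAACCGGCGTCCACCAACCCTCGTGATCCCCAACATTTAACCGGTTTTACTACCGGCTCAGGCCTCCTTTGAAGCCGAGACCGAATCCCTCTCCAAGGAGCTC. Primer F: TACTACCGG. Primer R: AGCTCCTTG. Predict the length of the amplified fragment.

55 bp

The forward primer matches the template at positions 80–88.
The reverse primer's reverse complement is CAAGGAGCT, which matches the template at positions 126–134.
Amplicon spans positions 80–134: 55 bp.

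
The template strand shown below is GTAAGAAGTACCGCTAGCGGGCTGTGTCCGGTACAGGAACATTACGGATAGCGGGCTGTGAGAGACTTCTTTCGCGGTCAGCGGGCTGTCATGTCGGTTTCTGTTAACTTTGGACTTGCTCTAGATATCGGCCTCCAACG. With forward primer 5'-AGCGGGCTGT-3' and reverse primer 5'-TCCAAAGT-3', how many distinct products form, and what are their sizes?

The forward primer AGCGGGCTGT matches the top strand at positions 16–25, 50–59, 80–89.
The reverse primer's reverse complement is ACTTTGGA, matching at positions 107–114.
Each forward site pairs with the reverse site to give a product ending at position 114: sizes 99, 65, 35 bp.

Three products: 99 bp, 65 bp, 35 bp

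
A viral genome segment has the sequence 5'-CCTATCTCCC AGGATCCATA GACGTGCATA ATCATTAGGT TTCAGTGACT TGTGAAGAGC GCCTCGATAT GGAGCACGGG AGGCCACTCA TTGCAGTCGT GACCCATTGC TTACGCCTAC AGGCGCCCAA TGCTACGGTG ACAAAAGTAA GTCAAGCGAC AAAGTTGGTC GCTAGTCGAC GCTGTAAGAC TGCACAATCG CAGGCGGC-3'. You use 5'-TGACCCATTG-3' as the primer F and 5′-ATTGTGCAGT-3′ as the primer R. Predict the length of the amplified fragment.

The forward primer matches the template at positions 100–109.
The reverse primer's reverse complement is ACTGCACAAT, which matches the template at positions 189–198.
Amplicon spans positions 100–198: 99 bp.

99 bp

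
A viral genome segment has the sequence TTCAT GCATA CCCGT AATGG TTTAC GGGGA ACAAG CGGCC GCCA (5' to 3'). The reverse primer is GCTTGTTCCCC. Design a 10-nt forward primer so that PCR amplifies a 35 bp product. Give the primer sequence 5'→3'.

The reverse primer's reverse complement GGGGAACAAGC matches the template at positions 26–36, so the product ends at position 36.
A 35 bp product then starts at position 36 − 35 + 1 = 2.
The forward primer is identical to the top strand there: TCATGCATAC.

5'-TCATGCATAC-3'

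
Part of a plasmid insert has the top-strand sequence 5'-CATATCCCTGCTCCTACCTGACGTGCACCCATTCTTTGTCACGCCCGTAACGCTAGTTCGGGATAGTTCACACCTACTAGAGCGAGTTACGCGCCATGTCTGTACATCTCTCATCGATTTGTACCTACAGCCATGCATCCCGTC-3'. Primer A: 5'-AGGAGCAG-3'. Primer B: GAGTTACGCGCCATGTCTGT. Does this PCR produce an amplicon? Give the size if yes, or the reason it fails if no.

No product — the primers' 3' ends point away from each other.

Primer A (AGGAGCAG) has reverse complement CTGCTCCT, which matches the top strand at positions 8–15; primer A anneals to the top strand there with its 3' end pointing upstream toward position 8.
Primer B (GAGTTACGCGCCATGTCTGT) matches the top strand directly at positions 84–103; it anneals to the bottom strand with its 3' end pointing downstream toward position 103.
The 3' ends diverge (primer A extends toward position 1, primer B toward position 144), so the primers never converge on a shared product.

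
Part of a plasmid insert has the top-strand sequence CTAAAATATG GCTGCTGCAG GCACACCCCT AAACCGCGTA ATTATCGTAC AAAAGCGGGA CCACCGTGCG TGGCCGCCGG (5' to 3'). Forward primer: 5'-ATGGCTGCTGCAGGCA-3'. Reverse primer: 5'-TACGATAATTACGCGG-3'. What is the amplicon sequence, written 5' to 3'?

5'-ATGGCTGCTGCAGGCACACCCCTAAACCGCGTAATTATCGTA-3'

Scanning the template, ATGGCTGCTGCAGGCA occurs at positions 8–23; this primer anneals to the bottom strand there with its 3' end pointing downstream.
Reverse complement of the reverse primer: CCGCGTAATTATCGTA. This occurs on the top strand at positions 34–49.
The product is the template from position 8 through 49 (42 bp).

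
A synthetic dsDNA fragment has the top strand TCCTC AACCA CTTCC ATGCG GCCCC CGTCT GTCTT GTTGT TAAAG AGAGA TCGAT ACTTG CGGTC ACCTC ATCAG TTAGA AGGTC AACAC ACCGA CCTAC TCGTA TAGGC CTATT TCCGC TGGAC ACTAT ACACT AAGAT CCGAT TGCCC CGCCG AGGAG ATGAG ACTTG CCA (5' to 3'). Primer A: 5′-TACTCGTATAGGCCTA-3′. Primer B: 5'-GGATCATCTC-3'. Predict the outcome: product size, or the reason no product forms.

Primer B (GGATCATCTC) does not match the top strand, and its reverse complement GAGATGATCC does not match either.
With no annealing site for primer B, no amplification occurs.

No product — primer B has no binding site in the template.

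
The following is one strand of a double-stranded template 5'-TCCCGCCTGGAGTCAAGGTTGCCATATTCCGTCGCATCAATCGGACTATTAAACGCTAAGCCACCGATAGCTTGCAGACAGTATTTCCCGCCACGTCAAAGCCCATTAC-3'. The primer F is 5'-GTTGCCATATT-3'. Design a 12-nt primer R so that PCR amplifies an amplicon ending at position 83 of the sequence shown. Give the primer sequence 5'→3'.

The forward primer binds at positions 18–28; the product's 3' end on the top strand is position 83.
The reverse primer anneals to the top strand over positions 72–83, i.e. to TTGCAGACAGTA.
Its sequence written 5'→3' is the reverse complement: TACTGTCTGCAA.

5'-TACTGTCTGCAA-3'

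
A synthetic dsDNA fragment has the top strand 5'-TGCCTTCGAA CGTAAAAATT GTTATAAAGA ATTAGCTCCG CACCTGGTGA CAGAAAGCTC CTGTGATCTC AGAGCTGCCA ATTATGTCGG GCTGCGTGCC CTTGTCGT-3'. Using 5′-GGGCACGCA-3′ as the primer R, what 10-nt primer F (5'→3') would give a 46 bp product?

5'-AGCTCCTGTG-3'

The reverse primer's reverse complement TGCGTGCCC matches the template at positions 93–101, so the product ends at position 101.
A 46 bp product then starts at position 101 − 46 + 1 = 56.
The forward primer is identical to the top strand there: AGCTCCTGTG.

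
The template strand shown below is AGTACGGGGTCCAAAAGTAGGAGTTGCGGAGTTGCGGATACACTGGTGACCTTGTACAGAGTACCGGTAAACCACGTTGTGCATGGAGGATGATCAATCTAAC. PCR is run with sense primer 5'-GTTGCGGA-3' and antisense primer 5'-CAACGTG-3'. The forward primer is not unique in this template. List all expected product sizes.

57 bp, 49 bp

The forward primer GTTGCGGA matches the top strand at positions 23–30, 31–38.
The reverse primer's reverse complement is CACGTTG, matching at positions 73–79.
Each forward site pairs with the reverse site to give a product ending at position 79: sizes 57, 49 bp.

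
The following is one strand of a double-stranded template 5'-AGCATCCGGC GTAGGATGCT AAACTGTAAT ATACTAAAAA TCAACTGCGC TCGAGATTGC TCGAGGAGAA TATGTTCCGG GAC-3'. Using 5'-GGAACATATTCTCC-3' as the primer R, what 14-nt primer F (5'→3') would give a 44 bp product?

The reverse primer's reverse complement GGAGAATATGTTCC matches the template at positions 65–78, so the product ends at position 78.
A 44 bp product then starts at position 78 − 44 + 1 = 35.
The forward primer is identical to the top strand there: TAAAAATCAACTGC.

5'-TAAAAATCAACTGC-3'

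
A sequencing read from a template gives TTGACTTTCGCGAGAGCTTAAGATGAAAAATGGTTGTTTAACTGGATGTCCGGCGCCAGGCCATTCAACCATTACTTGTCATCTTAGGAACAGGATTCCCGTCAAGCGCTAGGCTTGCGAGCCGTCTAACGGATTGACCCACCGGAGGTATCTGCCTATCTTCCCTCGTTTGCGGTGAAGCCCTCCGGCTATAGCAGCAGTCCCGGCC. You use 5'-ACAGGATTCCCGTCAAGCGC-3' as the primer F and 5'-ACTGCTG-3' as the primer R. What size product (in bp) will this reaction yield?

Forward primer ACAGGATTCCCGTCAAGCGC is found on the top strand at positions 90–109.
Reverse complement of the reverse primer: CAGCAGT. This occurs on the top strand at positions 195–201.
Product length = (reverse-primer end) − (forward-primer start) + 1 = 201 − 90 + 1 = 112 bp.

112 bp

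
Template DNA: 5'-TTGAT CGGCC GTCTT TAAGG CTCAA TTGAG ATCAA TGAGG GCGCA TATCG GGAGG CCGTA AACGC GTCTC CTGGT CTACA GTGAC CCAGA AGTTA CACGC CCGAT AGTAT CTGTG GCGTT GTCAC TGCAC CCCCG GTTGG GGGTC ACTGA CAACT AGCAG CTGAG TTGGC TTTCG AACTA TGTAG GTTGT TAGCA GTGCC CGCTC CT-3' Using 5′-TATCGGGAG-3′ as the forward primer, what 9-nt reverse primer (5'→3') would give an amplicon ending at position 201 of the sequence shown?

5'-GGGCACTGC-3'

The forward primer binds at positions 46–54; the product's 3' end on the top strand is position 201.
The reverse primer anneals to the top strand over positions 193–201, i.e. to GCAGTGCCC.
Its sequence written 5'→3' is the reverse complement: GGGCACTGC.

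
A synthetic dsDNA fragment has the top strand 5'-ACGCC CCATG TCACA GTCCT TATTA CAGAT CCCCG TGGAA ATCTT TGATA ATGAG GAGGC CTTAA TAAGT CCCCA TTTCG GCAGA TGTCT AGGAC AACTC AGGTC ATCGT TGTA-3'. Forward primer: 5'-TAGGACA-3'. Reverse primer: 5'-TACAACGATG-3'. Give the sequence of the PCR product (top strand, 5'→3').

Scanning the template, TAGGACA occurs at positions 90–96; this primer anneals to the bottom strand there with its 3' end pointing downstream.
Reverse complement of the reverse primer: CATCGTTGTA. This occurs on the top strand at positions 105–114.
The product is the template from position 90 through 114 (25 bp).

5'-TAGGACAACTCAGGTCATCGTTGTA-3'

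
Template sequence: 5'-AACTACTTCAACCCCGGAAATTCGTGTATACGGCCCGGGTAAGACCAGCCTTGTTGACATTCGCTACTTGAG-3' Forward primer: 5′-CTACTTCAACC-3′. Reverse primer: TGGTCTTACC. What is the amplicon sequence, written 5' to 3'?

Forward primer CTACTTCAACC is found on the top strand at positions 3–13.
Reverse complement of the reverse primer: GGTAAGACCA. This occurs on the top strand at positions 38–47.
The product is the template from position 3 through 47 (45 bp).

5'-CTACTTCAACCCCGGAAATTCGTGTATACGGCCCGGGTAAGACCA-3'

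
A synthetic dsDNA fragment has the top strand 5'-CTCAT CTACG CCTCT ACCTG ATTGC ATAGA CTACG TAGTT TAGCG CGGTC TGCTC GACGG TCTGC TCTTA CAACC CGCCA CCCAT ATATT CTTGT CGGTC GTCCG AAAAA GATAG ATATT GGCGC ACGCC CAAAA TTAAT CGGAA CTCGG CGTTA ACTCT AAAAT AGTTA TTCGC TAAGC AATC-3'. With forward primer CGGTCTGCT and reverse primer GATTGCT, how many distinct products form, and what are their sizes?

Two products: 139 bp, 127 bp

The forward primer CGGTCTGCT matches the top strand at positions 46–54, 58–66.
The reverse primer's reverse complement is AGCAATC, matching at positions 178–184.
Each forward site pairs with the reverse site to give a product ending at position 184: sizes 139, 127 bp.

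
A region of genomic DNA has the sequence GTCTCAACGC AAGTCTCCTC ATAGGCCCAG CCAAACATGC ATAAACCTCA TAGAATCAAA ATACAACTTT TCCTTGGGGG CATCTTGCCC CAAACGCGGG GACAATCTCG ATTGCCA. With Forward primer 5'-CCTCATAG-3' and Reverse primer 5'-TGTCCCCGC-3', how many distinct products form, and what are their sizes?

The forward primer CCTCATAG matches the top strand at positions 17–24, 46–53.
The reverse primer's reverse complement is GCGGGGACA, matching at positions 96–104.
Each forward site pairs with the reverse site to give a product ending at position 104: sizes 88, 59 bp.

Two products: 88 bp, 59 bp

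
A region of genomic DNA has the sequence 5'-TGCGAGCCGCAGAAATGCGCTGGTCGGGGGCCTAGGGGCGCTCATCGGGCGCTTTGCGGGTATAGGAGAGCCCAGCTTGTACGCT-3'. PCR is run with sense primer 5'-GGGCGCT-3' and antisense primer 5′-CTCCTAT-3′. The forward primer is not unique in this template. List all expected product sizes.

33 bp, 22 bp

The forward primer GGGCGCT matches the top strand at positions 36–42, 47–53.
The reverse primer's reverse complement is ATAGGAG, matching at positions 62–68.
Each forward site pairs with the reverse site to give a product ending at position 68: sizes 33, 22 bp.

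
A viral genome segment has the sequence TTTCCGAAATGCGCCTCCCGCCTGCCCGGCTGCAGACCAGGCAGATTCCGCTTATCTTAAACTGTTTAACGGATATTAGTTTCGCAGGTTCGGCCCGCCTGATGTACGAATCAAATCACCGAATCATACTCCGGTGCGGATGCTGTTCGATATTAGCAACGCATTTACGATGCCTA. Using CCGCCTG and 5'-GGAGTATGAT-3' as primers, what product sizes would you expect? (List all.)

115 bp, 38 bp

The forward primer CCGCCTG matches the top strand at positions 18–24, 95–101.
The reverse primer's reverse complement is ATCATACTCC, matching at positions 123–132.
Each forward site pairs with the reverse site to give a product ending at position 132: sizes 115, 38 bp.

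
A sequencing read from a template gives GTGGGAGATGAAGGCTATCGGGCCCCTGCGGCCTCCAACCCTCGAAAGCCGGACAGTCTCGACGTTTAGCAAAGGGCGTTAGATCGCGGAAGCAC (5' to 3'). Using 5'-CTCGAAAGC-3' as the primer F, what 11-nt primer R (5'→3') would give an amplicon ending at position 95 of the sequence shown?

5'-GTGCTTCCGCG-3'

The forward primer binds at positions 41–49; the product's 3' end on the top strand is position 95.
The reverse primer anneals to the top strand over positions 85–95, i.e. to CGCGGAAGCAC.
Its sequence written 5'→3' is the reverse complement: GTGCTTCCGCG.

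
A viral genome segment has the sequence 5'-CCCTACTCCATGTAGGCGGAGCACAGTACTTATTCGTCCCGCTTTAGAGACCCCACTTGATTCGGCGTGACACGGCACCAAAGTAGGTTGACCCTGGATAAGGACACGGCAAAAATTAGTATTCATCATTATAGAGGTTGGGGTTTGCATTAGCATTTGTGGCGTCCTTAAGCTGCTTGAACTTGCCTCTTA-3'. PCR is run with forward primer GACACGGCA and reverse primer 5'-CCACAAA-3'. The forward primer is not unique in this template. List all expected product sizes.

94 bp, 60 bp

The forward primer GACACGGCA matches the top strand at positions 69–77, 103–111.
The reverse primer's reverse complement is TTTGTGG, matching at positions 156–162.
Each forward site pairs with the reverse site to give a product ending at position 162: sizes 94, 60 bp.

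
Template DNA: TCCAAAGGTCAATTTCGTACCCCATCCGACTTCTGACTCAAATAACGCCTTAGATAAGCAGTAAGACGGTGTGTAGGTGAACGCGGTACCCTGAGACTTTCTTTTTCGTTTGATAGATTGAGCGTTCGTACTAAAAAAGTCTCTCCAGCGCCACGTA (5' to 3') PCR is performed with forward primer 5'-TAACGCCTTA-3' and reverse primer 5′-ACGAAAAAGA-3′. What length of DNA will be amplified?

67 bp

Forward primer TAACGCCTTA is found on the top strand at positions 43–52.
Taking the reverse complement of ACGAAAAAGA gives TCTTTTTCGT, found at positions 100–109 on the template; the primer anneals here to the top strand with its 3' end pointing upstream.
Amplicon spans positions 43–109: 67 bp.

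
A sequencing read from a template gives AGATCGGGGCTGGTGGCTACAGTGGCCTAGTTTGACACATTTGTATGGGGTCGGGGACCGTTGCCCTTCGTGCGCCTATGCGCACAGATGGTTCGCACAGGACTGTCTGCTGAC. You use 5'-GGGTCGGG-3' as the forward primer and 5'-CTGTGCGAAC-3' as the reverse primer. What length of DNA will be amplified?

53 bp

The forward primer matches the template at positions 48–55.
Reverse complement of the reverse primer: GTTCGCACAG. This occurs on the top strand at positions 91–100.
Product length = (reverse-primer end) − (forward-primer start) + 1 = 100 − 48 + 1 = 53 bp.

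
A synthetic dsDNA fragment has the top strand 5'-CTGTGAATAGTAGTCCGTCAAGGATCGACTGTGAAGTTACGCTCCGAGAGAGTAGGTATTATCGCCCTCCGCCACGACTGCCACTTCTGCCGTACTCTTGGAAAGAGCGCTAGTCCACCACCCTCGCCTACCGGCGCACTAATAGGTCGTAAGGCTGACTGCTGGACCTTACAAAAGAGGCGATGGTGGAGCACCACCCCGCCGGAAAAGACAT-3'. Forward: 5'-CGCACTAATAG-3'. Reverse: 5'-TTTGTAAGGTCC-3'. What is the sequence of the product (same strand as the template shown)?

5'-CGCACTAATAGGTCGTAAGGCTGACTGCTGGACCTTACAAA-3'

Scanning the template, CGCACTAATAG occurs at positions 135–145; this primer anneals to the bottom strand there with its 3' end pointing downstream.
Reverse complement of the reverse primer: GGACCTTACAAA. This occurs on the top strand at positions 164–175.
The product is the template from position 135 through 175 (41 bp).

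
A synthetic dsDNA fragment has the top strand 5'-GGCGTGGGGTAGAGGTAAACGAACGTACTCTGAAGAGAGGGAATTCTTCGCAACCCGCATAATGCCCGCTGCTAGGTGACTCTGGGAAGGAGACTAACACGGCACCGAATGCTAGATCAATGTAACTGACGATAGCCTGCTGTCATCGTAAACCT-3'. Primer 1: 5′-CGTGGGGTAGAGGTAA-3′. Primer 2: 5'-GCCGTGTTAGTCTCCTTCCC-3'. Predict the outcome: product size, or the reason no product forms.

Yes — a 101 bp product.

Primer 1 (CGTGGGGTAGAGGTAA) matches the top strand at positions 3–18; it acts as a forward primer.
Primer 2's reverse complement is GGGAAGGAGACTAACACGGC, matching the top strand at positions 84–103; it acts as a reverse primer.
The 3' ends face each other across positions 3–103, giving a 101 bp product.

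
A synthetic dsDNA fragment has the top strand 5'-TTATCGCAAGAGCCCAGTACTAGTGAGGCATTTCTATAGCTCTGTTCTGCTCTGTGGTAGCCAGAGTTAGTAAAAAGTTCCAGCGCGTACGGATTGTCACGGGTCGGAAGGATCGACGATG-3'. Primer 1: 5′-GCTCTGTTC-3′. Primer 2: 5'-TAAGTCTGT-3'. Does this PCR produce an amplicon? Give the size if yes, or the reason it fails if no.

No product — primer 2 has no binding site in the template.

Primer 2 (TAAGTCTGT) does not match the top strand, and its reverse complement ACAGACTTA does not match either.
With no annealing site for primer 2, no amplification occurs.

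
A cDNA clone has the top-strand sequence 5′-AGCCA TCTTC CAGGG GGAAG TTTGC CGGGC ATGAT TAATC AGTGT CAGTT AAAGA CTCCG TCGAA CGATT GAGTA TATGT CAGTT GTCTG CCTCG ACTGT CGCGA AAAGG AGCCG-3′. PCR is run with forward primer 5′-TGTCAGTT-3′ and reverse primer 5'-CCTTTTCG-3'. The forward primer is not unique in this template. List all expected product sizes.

68 bp, 33 bp

The forward primer TGTCAGTT matches the top strand at positions 43–50, 78–85.
The reverse primer's reverse complement is CGAAAAGG, matching at positions 103–110.
Each forward site pairs with the reverse site to give a product ending at position 110: sizes 68, 33 bp.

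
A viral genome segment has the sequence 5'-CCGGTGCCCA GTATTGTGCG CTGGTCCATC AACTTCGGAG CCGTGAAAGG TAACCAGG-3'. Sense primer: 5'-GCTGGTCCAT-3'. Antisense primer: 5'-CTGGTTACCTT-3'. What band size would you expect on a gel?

38 bp

The forward primer matches the template at positions 20–29.
Taking the reverse complement of CTGGTTACCTT gives AAGGTAACCAG, found at positions 47–57 on the template; the primer anneals here to the top strand with its 3' end pointing upstream.
Amplicon spans positions 20–57: 38 bp.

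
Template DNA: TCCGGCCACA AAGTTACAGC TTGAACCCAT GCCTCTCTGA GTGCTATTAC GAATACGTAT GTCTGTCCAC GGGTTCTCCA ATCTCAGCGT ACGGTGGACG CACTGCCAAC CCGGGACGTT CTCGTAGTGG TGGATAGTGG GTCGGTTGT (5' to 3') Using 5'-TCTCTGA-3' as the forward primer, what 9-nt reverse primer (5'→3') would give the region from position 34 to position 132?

The product's 3' end on the top strand is position 132.
The reverse primer anneals to the top strand over positions 124–132, i.e. to GTAGTGGTG.
Its sequence written 5'→3' is the reverse complement: CACCACTAC.

5'-CACCACTAC-3'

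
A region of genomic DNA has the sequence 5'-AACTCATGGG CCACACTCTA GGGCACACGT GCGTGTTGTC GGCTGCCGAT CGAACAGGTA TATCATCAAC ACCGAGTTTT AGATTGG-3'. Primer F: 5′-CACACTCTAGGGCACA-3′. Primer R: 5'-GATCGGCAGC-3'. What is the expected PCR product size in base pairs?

40 bp

Scanning the template, CACACTCTAGGGCACA occurs at positions 12–27; this primer anneals to the bottom strand there with its 3' end pointing downstream.
Taking the reverse complement of GATCGGCAGC gives GCTGCCGATC, found at positions 42–51 on the template; the primer anneals here to the top strand with its 3' end pointing upstream.
Amplicon spans positions 12–51: 40 bp.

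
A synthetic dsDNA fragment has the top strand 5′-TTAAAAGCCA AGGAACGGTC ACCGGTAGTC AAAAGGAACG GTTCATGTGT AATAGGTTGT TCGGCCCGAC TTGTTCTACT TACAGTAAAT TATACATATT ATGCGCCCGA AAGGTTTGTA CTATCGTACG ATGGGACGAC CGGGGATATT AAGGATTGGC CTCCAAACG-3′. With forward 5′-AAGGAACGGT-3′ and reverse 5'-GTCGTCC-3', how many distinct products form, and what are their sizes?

Two products: 131 bp, 108 bp

The forward primer AAGGAACGGT matches the top strand at positions 10–19, 33–42.
The reverse primer's reverse complement is GGACGAC, matching at positions 134–140.
Each forward site pairs with the reverse site to give a product ending at position 140: sizes 131, 108 bp.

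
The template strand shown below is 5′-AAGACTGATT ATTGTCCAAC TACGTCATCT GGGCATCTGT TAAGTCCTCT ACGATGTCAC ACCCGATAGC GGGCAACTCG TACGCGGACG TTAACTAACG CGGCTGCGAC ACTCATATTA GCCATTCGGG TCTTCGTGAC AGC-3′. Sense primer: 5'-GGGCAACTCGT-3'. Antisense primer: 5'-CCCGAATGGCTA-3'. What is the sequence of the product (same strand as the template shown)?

The forward primer matches the template at positions 71–81.
The reverse primer's reverse complement is TAGCCATTCGGG, which matches the template at positions 119–130.
The product is the template from position 71 through 130 (60 bp).

5'-GGGCAACTCGTACGCGGACGTTAACTAACGCGGCTGCGACACTCATATTAGCCATTCGGG-3'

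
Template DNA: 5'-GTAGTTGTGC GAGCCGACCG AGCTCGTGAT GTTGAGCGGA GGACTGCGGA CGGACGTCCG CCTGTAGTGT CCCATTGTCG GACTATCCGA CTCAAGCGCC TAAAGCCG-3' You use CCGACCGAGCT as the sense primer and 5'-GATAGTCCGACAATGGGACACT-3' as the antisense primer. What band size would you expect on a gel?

74 bp

Forward primer CCGACCGAGCT is found on the top strand at positions 14–24.
The reverse primer's reverse complement is AGTGTCCCATTGTCGGACTATC, which matches the template at positions 66–87.
Amplicon spans positions 14–87: 74 bp.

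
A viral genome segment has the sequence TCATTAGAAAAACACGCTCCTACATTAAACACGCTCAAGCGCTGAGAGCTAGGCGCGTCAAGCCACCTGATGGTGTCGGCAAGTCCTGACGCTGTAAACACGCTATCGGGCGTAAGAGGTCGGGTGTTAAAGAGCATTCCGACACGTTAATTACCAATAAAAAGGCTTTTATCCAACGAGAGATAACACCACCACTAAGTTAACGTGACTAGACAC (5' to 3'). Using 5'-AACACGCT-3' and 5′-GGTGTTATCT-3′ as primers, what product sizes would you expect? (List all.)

180 bp, 163 bp, 94 bp

The forward primer AACACGCT matches the top strand at positions 11–18, 28–35, 97–104.
The reverse primer's reverse complement is AGATAACACC, matching at positions 181–190.
Each forward site pairs with the reverse site to give a product ending at position 190: sizes 180, 163, 94 bp.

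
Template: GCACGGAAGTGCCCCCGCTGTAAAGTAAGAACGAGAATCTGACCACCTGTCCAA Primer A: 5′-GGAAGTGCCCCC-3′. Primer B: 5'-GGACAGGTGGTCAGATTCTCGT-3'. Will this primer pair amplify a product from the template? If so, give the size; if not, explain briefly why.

Yes — a 48 bp product.

Primer A (GGAAGTGCCCCC) matches the top strand at positions 5–16; it acts as a forward primer.
Primer B's reverse complement is ACGAGAATCTGACCACCTGTCC, matching the top strand at positions 31–52; it acts as a reverse primer.
The 3' ends face each other across positions 5–52, giving a 48 bp product.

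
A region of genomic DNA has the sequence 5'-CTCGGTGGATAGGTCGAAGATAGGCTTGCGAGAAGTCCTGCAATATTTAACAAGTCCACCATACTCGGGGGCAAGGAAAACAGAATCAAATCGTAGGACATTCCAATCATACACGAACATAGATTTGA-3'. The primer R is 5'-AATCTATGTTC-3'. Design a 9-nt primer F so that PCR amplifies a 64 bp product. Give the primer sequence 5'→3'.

5'-TACTCGGGG-3'

The reverse primer's reverse complement GAACATAGATT matches the template at positions 115–125, so the product ends at position 125.
A 64 bp product then starts at position 125 − 64 + 1 = 62.
The forward primer is identical to the top strand there: TACTCGGGG.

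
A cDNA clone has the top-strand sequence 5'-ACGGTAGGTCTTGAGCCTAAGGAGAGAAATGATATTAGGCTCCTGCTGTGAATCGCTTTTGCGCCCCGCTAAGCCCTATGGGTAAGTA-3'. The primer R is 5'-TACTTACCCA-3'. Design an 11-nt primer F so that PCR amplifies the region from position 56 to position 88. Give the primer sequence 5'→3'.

The reverse primer's reverse complement TGGGTAAGTA matches the template at positions 79–88; the product starts at position 56.
The forward primer is identical to the top strand over positions 56–66: CTTTTGCGCCC.

5'-CTTTTGCGCCC-3'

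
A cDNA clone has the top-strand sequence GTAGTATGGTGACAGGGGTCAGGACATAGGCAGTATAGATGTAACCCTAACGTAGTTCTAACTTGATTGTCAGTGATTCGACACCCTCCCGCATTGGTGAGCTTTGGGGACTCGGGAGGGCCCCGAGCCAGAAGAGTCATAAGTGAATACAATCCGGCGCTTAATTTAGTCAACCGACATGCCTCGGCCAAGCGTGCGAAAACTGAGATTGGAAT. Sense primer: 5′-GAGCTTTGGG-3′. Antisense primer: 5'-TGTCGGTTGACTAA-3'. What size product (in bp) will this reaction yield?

Scanning the template, GAGCTTTGGG occurs at positions 99–108; this primer anneals to the bottom strand there with its 3' end pointing downstream.
Reverse complement of the reverse primer: TTAGTCAACCGACA. This occurs on the top strand at positions 166–179.
Product length = (reverse-primer end) − (forward-primer start) + 1 = 179 − 99 + 1 = 81 bp.

81 bp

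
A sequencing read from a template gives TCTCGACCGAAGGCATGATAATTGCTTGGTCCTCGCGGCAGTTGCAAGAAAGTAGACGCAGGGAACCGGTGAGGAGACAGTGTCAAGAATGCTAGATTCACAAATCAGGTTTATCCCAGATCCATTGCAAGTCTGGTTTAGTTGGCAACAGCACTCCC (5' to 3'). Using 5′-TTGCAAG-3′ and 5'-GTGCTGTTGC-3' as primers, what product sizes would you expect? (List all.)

The forward primer TTGCAAG matches the top strand at positions 42–48, 125–131.
The reverse primer's reverse complement is GCAACAGCAC, matching at positions 145–154.
Each forward site pairs with the reverse site to give a product ending at position 154: sizes 113, 30 bp.

113 bp, 30 bp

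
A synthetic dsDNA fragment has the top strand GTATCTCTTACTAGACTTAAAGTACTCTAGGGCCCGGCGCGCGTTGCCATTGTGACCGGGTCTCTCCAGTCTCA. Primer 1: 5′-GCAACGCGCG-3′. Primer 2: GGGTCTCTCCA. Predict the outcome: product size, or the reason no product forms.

No product — the primers' 3' ends point away from each other.

Primer 1 (GCAACGCGCG) has reverse complement CGCGCGTTGC, which matches the top strand at positions 38–47; primer 1 anneals to the top strand there with its 3' end pointing upstream toward position 38.
Primer 2 (GGGTCTCTCCA) matches the top strand directly at positions 58–68; it anneals to the bottom strand with its 3' end pointing downstream toward position 68.
The 3' ends diverge (primer 1 extends toward position 1, primer 2 toward position 74), so the primers never converge on a shared product.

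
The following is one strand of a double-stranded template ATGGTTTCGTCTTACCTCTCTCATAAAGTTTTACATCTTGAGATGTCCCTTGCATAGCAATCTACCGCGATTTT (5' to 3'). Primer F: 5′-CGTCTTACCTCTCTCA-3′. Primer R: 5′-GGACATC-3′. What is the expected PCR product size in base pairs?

Scanning the template, CGTCTTACCTCTCTCA occurs at positions 8–23; this primer anneals to the bottom strand there with its 3' end pointing downstream.
Reverse complement of the reverse primer: GATGTCC. This occurs on the top strand at positions 42–48.
The product runs from position 8 to position 48, so its length is 48 − 8 + 1 = 41 bp.

41 bp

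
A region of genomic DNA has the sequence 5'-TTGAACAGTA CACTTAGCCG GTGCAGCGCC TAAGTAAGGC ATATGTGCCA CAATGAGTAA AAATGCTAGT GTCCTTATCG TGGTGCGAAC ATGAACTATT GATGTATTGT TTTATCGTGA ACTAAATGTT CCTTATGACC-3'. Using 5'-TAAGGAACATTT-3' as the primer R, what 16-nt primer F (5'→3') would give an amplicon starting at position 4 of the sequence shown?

The reverse primer's reverse complement AAATGTTCCTTA matches the template at positions 124–135; the product starts at position 4.
The forward primer is identical to the top strand over positions 4–19: AACAGTACACTTAGCC.

5'-AACAGTACACTTAGCC-3'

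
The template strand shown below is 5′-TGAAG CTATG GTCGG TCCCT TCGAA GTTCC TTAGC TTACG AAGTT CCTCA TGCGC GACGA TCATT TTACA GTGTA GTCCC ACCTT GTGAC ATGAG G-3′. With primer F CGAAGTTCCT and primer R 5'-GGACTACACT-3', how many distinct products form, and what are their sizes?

Two products: 58 bp, 41 bp

The forward primer CGAAGTTCCT matches the top strand at positions 22–31, 39–48.
The reverse primer's reverse complement is AGTGTAGTCC, matching at positions 70–79.
Each forward site pairs with the reverse site to give a product ending at position 79: sizes 58, 41 bp.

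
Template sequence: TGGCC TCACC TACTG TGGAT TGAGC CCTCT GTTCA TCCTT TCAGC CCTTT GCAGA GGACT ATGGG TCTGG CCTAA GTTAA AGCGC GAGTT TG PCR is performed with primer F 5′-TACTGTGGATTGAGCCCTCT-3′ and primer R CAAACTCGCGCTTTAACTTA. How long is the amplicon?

Forward primer TACTGTGGATTGAGCCCTCT is found on the top strand at positions 11–30.
Reverse complement of the reverse primer: TAAGTTAAAGCGCGAGTTTG. This occurs on the top strand at positions 73–92.
The product runs from position 11 to position 92, so its length is 92 − 11 + 1 = 82 bp.

82 bp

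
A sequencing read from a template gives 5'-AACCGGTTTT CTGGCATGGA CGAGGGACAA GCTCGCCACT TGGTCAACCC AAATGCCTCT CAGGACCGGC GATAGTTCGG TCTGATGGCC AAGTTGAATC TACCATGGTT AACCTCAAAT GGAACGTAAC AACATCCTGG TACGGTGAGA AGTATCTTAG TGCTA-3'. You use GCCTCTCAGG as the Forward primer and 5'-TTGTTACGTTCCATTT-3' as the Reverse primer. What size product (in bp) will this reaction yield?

78 bp

Scanning the template, GCCTCTCAGG occurs at positions 55–64; this primer anneals to the bottom strand there with its 3' end pointing downstream.
The reverse primer's reverse complement is AAATGGAACGTAACAA, which matches the template at positions 117–132.
Amplicon spans positions 55–132: 78 bp.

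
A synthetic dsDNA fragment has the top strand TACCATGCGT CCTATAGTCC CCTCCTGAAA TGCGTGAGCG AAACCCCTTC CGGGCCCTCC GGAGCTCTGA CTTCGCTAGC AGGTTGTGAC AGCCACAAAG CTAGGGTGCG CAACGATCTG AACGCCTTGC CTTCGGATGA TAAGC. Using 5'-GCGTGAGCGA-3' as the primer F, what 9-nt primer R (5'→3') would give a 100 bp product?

5'-GGCAAGGCG-3'

The forward primer binds at positions 32–41, so a 100 bp product ends at position 32 + 100 − 1 = 131.
The reverse primer anneals to the top strand over positions 123–131, i.e. to CGCCTTGCC.
Its sequence written 5'→3' is the reverse complement: GGCAAGGCG.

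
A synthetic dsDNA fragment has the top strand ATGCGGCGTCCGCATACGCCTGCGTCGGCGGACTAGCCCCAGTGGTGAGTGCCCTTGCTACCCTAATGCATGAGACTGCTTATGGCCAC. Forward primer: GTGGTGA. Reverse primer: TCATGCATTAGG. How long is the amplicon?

Scanning the template, GTGGTGA occurs at positions 42–48; this primer anneals to the bottom strand there with its 3' end pointing downstream.
The reverse primer's reverse complement is CCTAATGCATGA, which matches the template at positions 62–73.
Amplicon spans positions 42–73: 32 bp.

32 bp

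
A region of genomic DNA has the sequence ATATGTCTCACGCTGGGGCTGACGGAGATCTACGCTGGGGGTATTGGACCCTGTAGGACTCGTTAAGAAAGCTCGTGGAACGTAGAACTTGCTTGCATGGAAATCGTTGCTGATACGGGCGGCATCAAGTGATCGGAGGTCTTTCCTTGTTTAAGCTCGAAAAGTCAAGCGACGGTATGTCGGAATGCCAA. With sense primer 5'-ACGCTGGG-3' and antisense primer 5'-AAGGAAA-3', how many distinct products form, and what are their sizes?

Two products: 139 bp, 117 bp

The forward primer ACGCTGGG matches the top strand at positions 10–17, 32–39.
The reverse primer's reverse complement is TTTCCTT, matching at positions 142–148.
Each forward site pairs with the reverse site to give a product ending at position 148: sizes 139, 117 bp.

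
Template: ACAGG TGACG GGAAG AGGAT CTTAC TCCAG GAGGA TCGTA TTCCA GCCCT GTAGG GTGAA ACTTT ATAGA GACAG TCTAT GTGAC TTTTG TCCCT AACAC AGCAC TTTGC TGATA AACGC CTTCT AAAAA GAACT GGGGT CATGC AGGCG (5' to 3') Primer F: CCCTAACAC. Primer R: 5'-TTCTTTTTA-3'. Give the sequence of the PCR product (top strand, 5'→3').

5'-CCCTAACACAGCACTTTGCTGATAAACGCCTTCTAAAAAGAA-3'

Forward primer CCCTAACAC is found on the top strand at positions 92–100.
Reverse complement of the reverse primer: TAAAAAGAA. This occurs on the top strand at positions 125–133.
The product is the template from position 92 through 133 (42 bp).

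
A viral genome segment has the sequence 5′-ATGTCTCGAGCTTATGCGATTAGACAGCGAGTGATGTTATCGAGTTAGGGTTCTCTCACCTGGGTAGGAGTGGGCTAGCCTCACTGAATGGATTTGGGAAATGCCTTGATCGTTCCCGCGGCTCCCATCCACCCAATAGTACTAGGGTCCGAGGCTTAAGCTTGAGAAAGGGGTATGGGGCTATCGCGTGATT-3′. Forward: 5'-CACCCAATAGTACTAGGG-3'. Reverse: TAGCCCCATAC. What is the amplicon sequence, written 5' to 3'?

The forward primer matches the template at positions 130–147.
Reverse complement of the reverse primer: GTATGGGGCTA. This occurs on the top strand at positions 173–183.
The product is the template from position 130 through 183 (54 bp).

5'-CACCCAATAGTACTAGGGTCCGAGGCTTAAGCTTGAGAAAGGGGTATGGGGCTA-3'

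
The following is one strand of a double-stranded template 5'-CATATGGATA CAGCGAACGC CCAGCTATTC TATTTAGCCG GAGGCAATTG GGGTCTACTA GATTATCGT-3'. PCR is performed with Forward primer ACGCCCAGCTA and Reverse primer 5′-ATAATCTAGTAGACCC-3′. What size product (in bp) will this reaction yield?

Scanning the template, ACGCCCAGCTA occurs at positions 17–27; this primer anneals to the bottom strand there with its 3' end pointing downstream.
The reverse primer's reverse complement is GGGTCTACTAGATTAT, which matches the template at positions 51–66.
The product runs from position 17 to position 66, so its length is 66 − 17 + 1 = 50 bp.

50 bp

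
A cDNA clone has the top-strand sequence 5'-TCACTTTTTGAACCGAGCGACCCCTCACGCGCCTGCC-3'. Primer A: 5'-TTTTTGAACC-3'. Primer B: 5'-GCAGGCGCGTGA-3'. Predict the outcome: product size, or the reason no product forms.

Yes — a 32 bp product.

Primer A (TTTTTGAACC) matches the top strand at positions 5–14; it acts as a forward primer.
Primer B's reverse complement is TCACGCGCCTGC, matching the top strand at positions 25–36; it acts as a reverse primer.
The 3' ends face each other across positions 5–36, giving a 32 bp product.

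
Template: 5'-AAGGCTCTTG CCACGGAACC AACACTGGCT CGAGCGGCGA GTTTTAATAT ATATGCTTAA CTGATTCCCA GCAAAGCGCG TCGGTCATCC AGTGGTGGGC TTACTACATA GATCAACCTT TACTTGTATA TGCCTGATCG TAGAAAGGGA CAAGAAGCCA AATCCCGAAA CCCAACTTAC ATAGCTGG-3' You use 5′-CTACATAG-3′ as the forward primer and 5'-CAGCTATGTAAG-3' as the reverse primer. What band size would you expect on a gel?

The forward primer matches the template at positions 104–111.
Reverse complement of the reverse primer: CTTACATAGCTG. This occurs on the top strand at positions 176–187.
Amplicon spans positions 104–187: 84 bp.

84 bp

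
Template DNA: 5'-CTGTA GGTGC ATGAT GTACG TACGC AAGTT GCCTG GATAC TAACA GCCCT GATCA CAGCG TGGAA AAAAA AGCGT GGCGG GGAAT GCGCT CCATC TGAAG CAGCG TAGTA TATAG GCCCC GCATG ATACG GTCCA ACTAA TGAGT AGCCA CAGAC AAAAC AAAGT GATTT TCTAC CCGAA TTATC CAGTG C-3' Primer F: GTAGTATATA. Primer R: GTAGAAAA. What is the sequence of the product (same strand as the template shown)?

Forward primer GTAGTATATA is found on the top strand at positions 105–114.
The reverse primer's reverse complement is TTTTCTAC, which matches the template at positions 168–175.
The product is the template from position 105 through 175 (71 bp).

5'-GTAGTATATAGGCCCCGCATGATACGGTCCAACTAATGAGTAGCCACAGACAAAACAAAGTGATTTTCTAC-3'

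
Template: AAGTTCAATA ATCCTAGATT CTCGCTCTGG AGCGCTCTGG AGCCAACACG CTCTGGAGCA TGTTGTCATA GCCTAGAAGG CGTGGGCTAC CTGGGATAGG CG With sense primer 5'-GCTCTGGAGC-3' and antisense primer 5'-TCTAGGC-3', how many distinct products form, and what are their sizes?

The forward primer GCTCTGGAGC matches the top strand at positions 24–33, 34–43, 50–59.
The reverse primer's reverse complement is GCCTAGA, matching at positions 71–77.
Each forward site pairs with the reverse site to give a product ending at position 77: sizes 54, 44, 28 bp.

Three products: 54 bp, 44 bp, 28 bp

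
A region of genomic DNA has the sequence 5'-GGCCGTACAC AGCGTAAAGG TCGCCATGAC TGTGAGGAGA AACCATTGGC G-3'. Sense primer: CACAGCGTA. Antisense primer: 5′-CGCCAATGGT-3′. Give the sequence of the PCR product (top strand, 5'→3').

5'-CACAGCGTAAAGGTCGCCATGACTGTGAGGAGAAACCATTGGCG-3'

Forward primer CACAGCGTA is found on the top strand at positions 8–16.
Taking the reverse complement of CGCCAATGGT gives ACCATTGGCG, found at positions 42–51 on the template; the primer anneals here to the top strand with its 3' end pointing upstream.
The product is the template from position 8 through 51 (44 bp).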